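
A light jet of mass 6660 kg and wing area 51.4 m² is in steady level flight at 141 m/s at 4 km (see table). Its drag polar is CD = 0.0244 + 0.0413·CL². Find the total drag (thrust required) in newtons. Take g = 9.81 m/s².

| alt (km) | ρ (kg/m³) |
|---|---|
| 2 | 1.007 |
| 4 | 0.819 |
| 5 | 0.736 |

D = 10600 N

At 4 km, from the table: ρ = 0.819 kg/m³.
In steady level flight, lift balances weight: W = mg = 6660 × 9.81 = 65335 N.
Dynamic pressure q = 0.5 × 0.819 × 141² = 8141 Pa.
CL = W/(q·S) = 65335 / (8141 × 51.4) = 0.1561.
CD = 0.0244 + 0.0413 × 0.1561² = 0.02541.
D = q·S·CD = 8141 × 51.4 × 0.02541 = 10630 N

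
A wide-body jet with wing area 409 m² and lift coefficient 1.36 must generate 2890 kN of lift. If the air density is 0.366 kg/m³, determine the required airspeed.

L = ½ρv²S·CL ⇒ v = √(2L/(ρ·S·CL))
v = √(2 × 2.89×10^6 / (0.366 × 409 × 1.36)) = √28390 = 168 m/s

v = 168 m/s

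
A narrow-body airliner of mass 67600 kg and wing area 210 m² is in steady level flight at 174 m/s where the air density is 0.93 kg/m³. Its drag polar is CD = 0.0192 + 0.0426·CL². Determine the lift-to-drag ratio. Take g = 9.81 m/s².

Level flight ⇒ L = W = m·g = 67600 × 9.81 = 6.6316×10^5 N.
q = ½ρv² = ½ × 0.93 × 174² = 14080 Pa.
Required CL = L/(qS) = 6.6316×10^5/(14080·210) = 0.2243.
CD = 0.0192 + 0.0426 × 0.2243² = 0.02134.
L/D = CL/CD = 0.2243 / 0.02134 = 10.5

L/D = 10.5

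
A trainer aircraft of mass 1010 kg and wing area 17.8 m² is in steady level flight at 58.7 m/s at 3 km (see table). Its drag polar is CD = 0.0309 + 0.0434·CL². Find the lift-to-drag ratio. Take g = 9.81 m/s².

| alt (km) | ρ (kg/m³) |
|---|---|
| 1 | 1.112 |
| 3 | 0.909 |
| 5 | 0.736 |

At 3 km, from the table: ρ = 0.909 kg/m³.
Level flight ⇒ L = W = m·g = 1010 × 9.81 = 9908.1 N.
Dynamic pressure q = 0.5 × 0.909 × 58.7² = 1566 Pa.
CL = 2W/(ρv²S) = 2×9908.1/(0.909×58.7²×17.8) = 0.3554.
CD = 0.0309 + 0.0434 × 0.3554² = 0.03638.
L/D = CL/CD = 0.3554 / 0.03638 = 9.77

L/D = 9.77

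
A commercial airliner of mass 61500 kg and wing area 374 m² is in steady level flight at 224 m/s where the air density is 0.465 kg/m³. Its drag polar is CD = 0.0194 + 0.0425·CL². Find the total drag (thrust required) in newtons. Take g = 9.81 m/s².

D = 88200 N

In steady level flight, lift balances weight: W = mg = 61500 × 9.81 = 6.0332×10^5 N.
q = ½ρv² = ½ × 0.465 × 224² = 11670 Pa.
CL = W/(q·S) = 6.0332×10^5 / (11670 × 374) = 0.1383.
CD = 0.0194 + 0.0425 × 0.1383² = 0.02021.
D = q·S·CD = 11670 × 374 × 0.02021 = 88190 N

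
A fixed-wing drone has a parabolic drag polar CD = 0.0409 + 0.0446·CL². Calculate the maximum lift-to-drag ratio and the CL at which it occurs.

For CD = CD0 + K·CL², (L/D)max occurs at CL* = √(CD0/K) and equals 1/(2√(K·CD0)).
(L/D)max = 1/(2√(0.0446 × 0.0409)) = 1/(2 × 0.04271) = 11.7
CL* = √(0.0409/0.0446) = 0.958

(L/D)max = 11.7, at CL = 0.958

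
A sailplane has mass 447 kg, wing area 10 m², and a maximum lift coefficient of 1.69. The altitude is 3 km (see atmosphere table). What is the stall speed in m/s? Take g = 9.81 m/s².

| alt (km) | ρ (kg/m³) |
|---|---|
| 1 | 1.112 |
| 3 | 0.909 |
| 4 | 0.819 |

At 3 km, from the table: ρ = 0.909 kg/m³.
Stall occurs when L = W at CL,max. W = mg = 447 × 9.81 = 4385 N.
From L = ½ρV²S·CL,max = W: V_stall = √(2W/(ρSCL,max)) = √(2·4385/(0.909·10·1.69))
V_stall = √570.9 = 23.9 m/s

V_stall = 23.9 m/s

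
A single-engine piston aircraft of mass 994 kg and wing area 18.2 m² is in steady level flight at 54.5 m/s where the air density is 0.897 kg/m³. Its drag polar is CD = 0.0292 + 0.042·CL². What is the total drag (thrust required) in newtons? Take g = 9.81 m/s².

D = 873 N

Level flight ⇒ L = W = m·g = 994 × 9.81 = 9751.1 N.
q = ½ρv² = ½ × 0.897 × 54.5² = 1332 Pa.
Required CL = L/(qS) = 9751.1/(1332·18.2) = 0.4022.
CD = 0.0292 + 0.042 × 0.4022² = 0.03599.
D = q·S·CD = 1332 × 18.2 × 0.03599 = 872.7 N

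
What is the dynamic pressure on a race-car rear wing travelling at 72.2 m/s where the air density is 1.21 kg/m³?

q = ½ρv² = ½ × 1.21 × 72.2² = 3150 Pa

q = 3150 Pa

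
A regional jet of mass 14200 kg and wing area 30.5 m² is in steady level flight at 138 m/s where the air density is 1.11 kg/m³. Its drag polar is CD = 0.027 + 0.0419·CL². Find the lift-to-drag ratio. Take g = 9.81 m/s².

Weight W = mg = 14200 × 9.81 = 1.393×10^5 N; in level flight L = W.
Dynamic pressure q = 0.5 × 1.11 × 138² = 10570 Pa.
Required CL = L/(qS) = 1.393×10^5/(10570·30.5) = 0.4321.
CD = 0.027 + 0.0419 × 0.4321² = 0.03482.
L/D = CL/CD = 0.4321 / 0.03482 = 12.4

L/D = 12.4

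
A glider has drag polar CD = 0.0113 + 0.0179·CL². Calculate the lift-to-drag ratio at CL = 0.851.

L/D = 35.1

CD = 0.0113 + 0.0179 × 0.851² = 0.02426
L/D = CL/CD = 0.851 / 0.02426 = 35.1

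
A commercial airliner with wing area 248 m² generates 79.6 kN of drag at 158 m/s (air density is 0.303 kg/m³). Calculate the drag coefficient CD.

CD = 0.0849

From D = ½ρv²S·CD, rearranging gives CD = 2D/(ρv²S).
CD = 2 × 79600 / (0.303 × 158² × 248) = 0.0849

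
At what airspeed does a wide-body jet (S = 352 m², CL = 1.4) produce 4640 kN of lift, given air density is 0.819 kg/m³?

v = 152 m/s

L = ½ρv²S·CL ⇒ v = √(2L/(ρ·S·CL))
v = √(2 × 4.64×10^6 / (0.819 × 352 × 1.4)) = √22990 = 152 m/s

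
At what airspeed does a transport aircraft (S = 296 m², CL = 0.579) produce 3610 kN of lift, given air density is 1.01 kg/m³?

L = ½ρv²S·CL ⇒ v = √(2L/(ρ·S·CL))
v = √(2 × 3.61×10^6 / (1.01 × 296 × 0.579)) = √41710 = 204 m/s

v = 204 m/s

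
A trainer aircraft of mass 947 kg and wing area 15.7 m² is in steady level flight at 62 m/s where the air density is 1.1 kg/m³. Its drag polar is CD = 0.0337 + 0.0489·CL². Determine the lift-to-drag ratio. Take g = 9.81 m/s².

Level flight ⇒ L = W = m·g = 947 × 9.81 = 9290.1 N.
q = ½ρv² = ½ × 1.1 × 62² = 2114 Pa.
CL = 2W/(ρv²S) = 2×9290.1/(1.1×62²×15.7) = 0.2799.
CD = 0.0337 + 0.0489 × 0.2799² = 0.03753.
L/D = CL/CD = 0.2799 / 0.03753 = 7.46

L/D = 7.46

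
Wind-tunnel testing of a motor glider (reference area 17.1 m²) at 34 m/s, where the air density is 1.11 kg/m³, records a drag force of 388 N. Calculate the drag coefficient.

From D = ½ρv²S·CD, rearranging gives CD = 2D/(ρv²S).
CD = 2 × 388 / (1.11 × 34² × 17.1) = 0.0354

CD = 0.0354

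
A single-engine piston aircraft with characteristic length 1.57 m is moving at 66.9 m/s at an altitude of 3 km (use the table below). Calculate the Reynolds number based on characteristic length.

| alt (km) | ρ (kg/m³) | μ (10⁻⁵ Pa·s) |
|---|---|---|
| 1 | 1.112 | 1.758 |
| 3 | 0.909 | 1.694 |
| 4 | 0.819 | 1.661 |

At 3 km, from the table: ρ = 0.909 kg/m³, μ = 1.694×10⁻⁵ Pa·s.
Re = ρ·v·c/μ = 0.909 × 66.9 × 1.57 / (1.694×10⁻⁵) = 5.64×10^6

Re = 5.64×10^6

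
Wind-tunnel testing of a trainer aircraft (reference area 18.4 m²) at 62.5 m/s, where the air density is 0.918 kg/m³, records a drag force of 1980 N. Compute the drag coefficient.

From D = ½ρv²S·CD, rearranging gives CD = 2D/(ρv²S).
CD = 2 × 1980 / (0.918 × 62.5² × 18.4) = 0.06

CD = 0.06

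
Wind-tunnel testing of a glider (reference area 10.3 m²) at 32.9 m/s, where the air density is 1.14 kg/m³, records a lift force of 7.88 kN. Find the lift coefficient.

From L = ½ρv²S·CL, rearranging gives CL = 2L/(ρv²S).
CL = 2 × 7880 / (1.14 × 32.9² × 10.3) = 1.24

CL = 1.24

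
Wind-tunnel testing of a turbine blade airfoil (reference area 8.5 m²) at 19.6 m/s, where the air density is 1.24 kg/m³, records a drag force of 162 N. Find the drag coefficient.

From D = ½ρv²S·CD, rearranging gives CD = 2D/(ρv²S).
CD = 2 × 162 / (1.24 × 19.6² × 8.5) = 0.08

CD = 0.08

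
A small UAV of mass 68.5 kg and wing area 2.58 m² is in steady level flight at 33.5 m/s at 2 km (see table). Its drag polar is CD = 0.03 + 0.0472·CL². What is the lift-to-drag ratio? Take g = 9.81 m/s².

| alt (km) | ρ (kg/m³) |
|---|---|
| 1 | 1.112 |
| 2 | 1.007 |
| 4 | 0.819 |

L/D = 11.5

At 2 km, from the table: ρ = 1.007 kg/m³.
Weight W = mg = 68.5 × 9.81 = 671.99 N; in level flight L = W.
q = ½ρv² = ½ × 1.007 × 33.5² = 565.1 Pa.
Required CL = L/(qS) = 671.99/(565.1·2.58) = 0.4609.
CD = 0.03 + 0.0472 × 0.4609² = 0.04003.
L/D = CL/CD = 0.4609 / 0.04003 = 11.5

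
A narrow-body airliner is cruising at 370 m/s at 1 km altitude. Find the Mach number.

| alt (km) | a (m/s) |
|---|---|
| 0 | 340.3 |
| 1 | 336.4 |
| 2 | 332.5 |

At 1 km, from the table: a = 336.4 m/s.
M = v/a = 370 / 336.4 = 1.1

M = 1.1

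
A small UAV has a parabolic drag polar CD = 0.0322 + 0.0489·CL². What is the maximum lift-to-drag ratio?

For CD = CD0 + K·CL², (L/D)max occurs at CL* = √(CD0/K) and equals 1/(2√(K·CD0)).
(L/D)max = 1/(2√(0.0489 × 0.0322)) = 1/(2 × 0.03968) = 12.6

(L/D)max = 12.6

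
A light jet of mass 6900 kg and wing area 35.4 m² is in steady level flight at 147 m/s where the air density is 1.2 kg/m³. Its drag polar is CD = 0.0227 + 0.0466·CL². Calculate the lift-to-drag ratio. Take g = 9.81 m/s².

L/D = 6.22

Level flight ⇒ L = W = m·g = 6900 × 9.81 = 67689 N.
q = ½ρv² = ½ × 1.2 × 147² = 12970 Pa.
Required CL = L/(qS) = 67689/(12970·35.4) = 0.1475.
CD = 0.0227 + 0.0466 × 0.1475² = 0.02371.
L/D = CL/CD = 0.1475 / 0.02371 = 6.22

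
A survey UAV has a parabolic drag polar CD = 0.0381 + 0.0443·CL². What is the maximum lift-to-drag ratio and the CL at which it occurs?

For CD = CD0 + K·CL², (L/D)max occurs at CL* = √(CD0/K) and equals 1/(2√(K·CD0)).
(L/D)max = 1/(2√(0.0443 × 0.0381)) = 1/(2 × 0.04108) = 12.2
CL* = √(0.0381/0.0443) = 0.927

(L/D)max = 12.2, at CL = 0.927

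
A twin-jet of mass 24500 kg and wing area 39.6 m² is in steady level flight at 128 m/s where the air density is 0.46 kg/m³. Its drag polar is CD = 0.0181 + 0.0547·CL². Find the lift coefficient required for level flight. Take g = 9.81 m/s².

CL = 1.61

Weight W = mg = 24500 × 9.81 = 2.4034×10^5 N; in level flight L = W.
Dynamic pressure q = 0.5 × 0.46 × 128² = 3768 Pa.
CL = 2W/(ρv²S) = 2×2.4034×10^5/(0.46×128²×39.6) = 1.611.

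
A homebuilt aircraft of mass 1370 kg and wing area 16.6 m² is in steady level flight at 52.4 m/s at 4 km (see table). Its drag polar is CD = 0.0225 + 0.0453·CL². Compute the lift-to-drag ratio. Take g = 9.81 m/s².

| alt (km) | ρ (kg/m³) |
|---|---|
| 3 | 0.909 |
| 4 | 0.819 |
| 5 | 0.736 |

L/D = 15.7

At 4 km, from the table: ρ = 0.819 kg/m³.
Level flight ⇒ L = W = m·g = 1370 × 9.81 = 13440 N.
Dynamic pressure q = 0.5 × 0.819 × 52.4² = 1124 Pa.
CL = 2W/(ρv²S) = 2×13440/(0.819×52.4²×16.6) = 0.7201.
CD = 0.0225 + 0.0453 × 0.7201² = 0.04599.
L/D = CL/CD = 0.7201 / 0.04599 = 15.7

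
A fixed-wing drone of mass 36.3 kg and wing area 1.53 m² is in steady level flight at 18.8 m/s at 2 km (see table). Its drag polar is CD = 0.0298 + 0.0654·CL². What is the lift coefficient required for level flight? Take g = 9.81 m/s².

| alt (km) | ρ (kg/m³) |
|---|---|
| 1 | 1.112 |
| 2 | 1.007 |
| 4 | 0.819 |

At 2 km, from the table: ρ = 1.007 kg/m³.
Level flight ⇒ L = W = m·g = 36.3 × 9.81 = 356.1 N.
q = ½ρv² = ½ × 1.007 × 18.8² = 178 Pa.
Required CL = L/(qS) = 356.1/(178·1.53) = 1.308.

CL = 1.31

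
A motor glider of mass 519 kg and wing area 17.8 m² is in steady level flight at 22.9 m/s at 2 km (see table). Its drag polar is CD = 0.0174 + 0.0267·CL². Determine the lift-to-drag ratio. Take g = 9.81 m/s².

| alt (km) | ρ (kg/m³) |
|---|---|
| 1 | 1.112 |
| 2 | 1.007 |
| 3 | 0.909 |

At 2 km, from the table: ρ = 1.007 kg/m³.
In steady level flight, lift balances weight: W = mg = 519 × 9.81 = 5091.4 N.
q = ½ρv² = ½ × 1.007 × 22.9² = 264 Pa.
CL = 2W/(ρv²S) = 2×5091.4/(1.007×22.9²×17.8) = 1.083.
CD = 0.0174 + 0.0267 × 1.083² = 0.04873.
L/D = CL/CD = 1.083 / 0.04873 = 22.2

L/D = 22.2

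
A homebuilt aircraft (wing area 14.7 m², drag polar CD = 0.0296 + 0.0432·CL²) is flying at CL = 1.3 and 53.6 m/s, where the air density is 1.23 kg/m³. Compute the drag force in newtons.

D = 2670 N

CD = 0.0296 + 0.0432 × 1.3² = 0.1026
D = ½ρv²S·CD = ½ × 1.23 × 53.6² × 14.7 × 0.1026 = 2670 N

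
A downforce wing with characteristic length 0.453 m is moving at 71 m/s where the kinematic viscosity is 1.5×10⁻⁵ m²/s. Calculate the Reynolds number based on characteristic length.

Re = 2.14×10^6

Re = v·c/ν = 71 × 0.453 / (1.5×10⁻⁵) = 2.14×10^6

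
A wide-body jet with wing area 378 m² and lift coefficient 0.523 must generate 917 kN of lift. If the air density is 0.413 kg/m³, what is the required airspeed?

L = ½ρv²S·CL ⇒ v = √(2L/(ρ·S·CL))
v = √(2 × 9.17×10^5 / (0.413 × 378 × 0.523)) = √22460 = 150 m/s

v = 150 m/s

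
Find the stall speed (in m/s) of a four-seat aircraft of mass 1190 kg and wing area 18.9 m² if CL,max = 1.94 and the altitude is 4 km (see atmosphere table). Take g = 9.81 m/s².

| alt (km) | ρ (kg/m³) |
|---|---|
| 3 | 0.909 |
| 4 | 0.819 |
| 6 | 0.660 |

At 4 km, from the table: ρ = 0.819 kg/m³.
Weight W = mg = 1190 × 9.81 = 11670 N.
V_stall = √(2W/(ρ·S·CL,max)) = √(2 × 11670 / (0.819 × 18.9 × 1.94))
V_stall = √777.5 = 27.9 m/s

V_stall = 27.9 m/s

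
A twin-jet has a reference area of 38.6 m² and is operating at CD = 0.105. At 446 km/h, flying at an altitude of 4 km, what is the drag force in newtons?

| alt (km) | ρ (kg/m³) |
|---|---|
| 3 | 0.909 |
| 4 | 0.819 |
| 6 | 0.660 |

D = 25500 N

At 4 km, from the table: ρ = 0.819 kg/m³.
Convert speed: v = 446 km/h ÷ 3.6 = 123.9 m/s.
D = ½ρv²S·CD = ½ × 0.819 × 123.9² × 38.6 × 0.105 = 25500 N ≈ 25.5 kN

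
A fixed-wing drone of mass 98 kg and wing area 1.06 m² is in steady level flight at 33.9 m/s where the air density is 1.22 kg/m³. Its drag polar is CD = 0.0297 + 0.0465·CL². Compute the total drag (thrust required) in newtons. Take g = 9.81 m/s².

Level flight ⇒ L = W = m·g = 98 × 9.81 = 961.38 N.
q = ½ρv² = ½ × 1.22 × 33.9² = 701 Pa.
Required CL = L/(qS) = 961.38/(701·1.06) = 1.294.
CD = 0.0297 + 0.0465 × 1.294² = 0.1075.
D = q·S·CD = 701 × 1.06 × 0.1075 = 79.91 N

D = 79.9 N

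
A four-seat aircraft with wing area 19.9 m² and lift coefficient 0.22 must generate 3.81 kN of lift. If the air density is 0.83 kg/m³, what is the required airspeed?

L = ½ρv²S·CL ⇒ v = √(2L/(ρ·S·CL))
v = √(2 × 3810 / (0.83 × 19.9 × 0.22)) = √2097 = 45.8 m/s

v = 45.8 m/s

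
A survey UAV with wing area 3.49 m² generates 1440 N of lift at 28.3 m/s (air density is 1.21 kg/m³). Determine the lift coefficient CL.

CL = 0.852

From L = ½ρv²S·CL, rearranging gives CL = 2L/(ρv²S).
CL = 2 × 1440 / (1.21 × 28.3² × 3.49) = 0.852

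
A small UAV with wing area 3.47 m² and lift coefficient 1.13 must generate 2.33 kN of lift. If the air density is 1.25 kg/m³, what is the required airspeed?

L = ½ρv²S·CL ⇒ v = √(2L/(ρ·S·CL))
v = √(2 × 2330 / (1.25 × 3.47 × 1.13)) = √950.8 = 30.8 m/s

v = 30.8 m/s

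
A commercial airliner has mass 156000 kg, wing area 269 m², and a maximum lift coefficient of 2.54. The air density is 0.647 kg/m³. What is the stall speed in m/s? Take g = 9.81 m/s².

V_stall = 83.2 m/s

At stall, lift equals weight: L = W = m·g = 156000 × 9.81 = 1.53×10^6 N.
From L = ½ρV²S·CL,max = W: V_stall = √(2W/(ρSCL,max)) = √(2·1.53×10^6/(0.647·269·2.54))
V_stall = √6924 = 83.2 m/s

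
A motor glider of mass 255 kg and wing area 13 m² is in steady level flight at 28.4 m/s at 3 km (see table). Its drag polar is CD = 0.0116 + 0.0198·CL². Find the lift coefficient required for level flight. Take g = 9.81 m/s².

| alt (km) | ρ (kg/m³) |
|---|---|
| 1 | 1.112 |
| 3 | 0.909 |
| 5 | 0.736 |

At 3 km, from the table: ρ = 0.909 kg/m³.
Level flight ⇒ L = W = m·g = 255 × 9.81 = 2501.6 N.
q = ½ρv² = ½ × 0.909 × 28.4² = 366.6 Pa.
Required CL = L/(qS) = 2501.6/(366.6·13) = 0.5249.

CL = 0.525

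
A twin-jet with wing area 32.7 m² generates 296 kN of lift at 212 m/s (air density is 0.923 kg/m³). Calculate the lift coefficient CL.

From L = ½ρv²S·CL, rearranging gives CL = 2L/(ρv²S).
CL = 2 × 2.96×10^5 / (0.923 × 212² × 32.7) = 0.436

CL = 0.436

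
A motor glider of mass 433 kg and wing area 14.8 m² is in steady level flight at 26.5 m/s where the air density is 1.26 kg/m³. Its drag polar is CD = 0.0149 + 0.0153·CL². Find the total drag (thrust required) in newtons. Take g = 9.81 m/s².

Level flight ⇒ L = W = m·g = 433 × 9.81 = 4247.7 N.
q = ½ρv² = ½ × 1.26 × 26.5² = 442.4 Pa.
Required CL = L/(qS) = 4247.7/(442.4·14.8) = 0.6487.
CD = 0.0149 + 0.0153 × 0.6487² = 0.02134.
D = q·S·CD = 442.4 × 14.8 × 0.02134 = 139.7 N

D = 140 N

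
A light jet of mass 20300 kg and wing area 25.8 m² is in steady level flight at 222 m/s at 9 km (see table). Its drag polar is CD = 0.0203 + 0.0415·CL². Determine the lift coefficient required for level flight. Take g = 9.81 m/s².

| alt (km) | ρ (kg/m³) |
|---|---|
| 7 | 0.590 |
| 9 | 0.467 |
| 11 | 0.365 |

At 9 km, from the table: ρ = 0.467 kg/m³.
Weight W = mg = 20300 × 9.81 = 1.9914×10^5 N; in level flight L = W.
q = ½ρv² = ½ × 0.467 × 222² = 11510 Pa.
Required CL = L/(qS) = 1.9914×10^5/(11510·25.8) = 0.6707.

CL = 0.671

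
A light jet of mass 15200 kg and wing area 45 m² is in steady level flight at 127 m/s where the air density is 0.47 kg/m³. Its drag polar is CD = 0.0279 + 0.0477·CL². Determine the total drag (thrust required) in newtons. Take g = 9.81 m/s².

D = 11000 N

Weight W = mg = 15200 × 9.81 = 1.4911×10^5 N; in level flight L = W.
q = ½ρv² = ½ × 0.47 × 127² = 3790 Pa.
Required CL = L/(qS) = 1.4911×10^5/(3790·45) = 0.8742.
CD = 0.0279 + 0.0477 × 0.8742² = 0.06436.
D = q·S·CD = 3790 × 45 × 0.06436 = 10980 N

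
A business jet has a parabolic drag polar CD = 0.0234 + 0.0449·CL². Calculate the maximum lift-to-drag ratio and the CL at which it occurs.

(L/D)max = 15.4, at CL = 0.722

For CD = CD0 + K·CL², (L/D)max occurs at CL* = √(CD0/K) and equals 1/(2√(K·CD0)).
(L/D)max = 1/(2√(0.0449 × 0.0234)) = 1/(2 × 0.03241) = 15.4
CL* = √(0.0234/0.0449) = 0.722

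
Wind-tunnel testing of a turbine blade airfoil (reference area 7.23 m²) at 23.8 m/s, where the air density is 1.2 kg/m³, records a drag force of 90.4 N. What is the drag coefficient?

From D = ½ρv²S·CD, rearranging gives CD = 2D/(ρv²S).
CD = 2 × 90.4 / (1.2 × 23.8² × 7.23) = 0.0368

CD = 0.0368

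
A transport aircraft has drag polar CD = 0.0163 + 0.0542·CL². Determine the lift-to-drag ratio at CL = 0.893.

CD = 0.0163 + 0.0542 × 0.893² = 0.05952
L/D = CL/CD = 0.893 / 0.05952 = 15

L/D = 15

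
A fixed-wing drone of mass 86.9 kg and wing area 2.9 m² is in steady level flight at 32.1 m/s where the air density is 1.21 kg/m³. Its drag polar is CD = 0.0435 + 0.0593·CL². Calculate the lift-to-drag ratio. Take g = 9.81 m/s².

In steady level flight, lift balances weight: W = mg = 86.9 × 9.81 = 852.49 N.
q = ½ρv² = ½ × 1.21 × 32.1² = 623.4 Pa.
CL = W/(q·S) = 852.49 / (623.4 × 2.9) = 0.4715.
CD = 0.0435 + 0.0593 × 0.4715² = 0.05669.
L/D = CL/CD = 0.4715 / 0.05669 = 8.32

L/D = 8.32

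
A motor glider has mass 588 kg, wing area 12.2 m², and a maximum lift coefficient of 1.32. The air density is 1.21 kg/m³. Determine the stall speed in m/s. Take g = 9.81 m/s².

V_stall = 24.3 m/s

Stall occurs when L = W at CL,max. W = mg = 588 × 9.81 = 5768 N.
V_stall = √(2W/(ρ·S·CL,max)) = √(2 × 5768 / (1.21 × 12.2 × 1.32))
V_stall = √592 = 24.3 m/s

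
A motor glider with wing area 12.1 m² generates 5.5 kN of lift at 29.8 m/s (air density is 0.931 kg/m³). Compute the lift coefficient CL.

CL = 1.1

From L = ½ρv²S·CL, rearranging gives CL = 2L/(ρv²S).
CL = 2 × 5500 / (0.931 × 29.8² × 12.1) = 1.1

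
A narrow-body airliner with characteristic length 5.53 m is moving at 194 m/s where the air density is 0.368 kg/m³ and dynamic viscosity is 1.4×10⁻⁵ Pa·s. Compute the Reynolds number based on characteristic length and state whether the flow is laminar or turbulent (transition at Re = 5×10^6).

Re = 2.82×10^7 (turbulent)

Re = ρ·v·c/μ = 0.368 × 194 × 5.53 / (1.4×10⁻⁵) = 2.82×10^7
Since 2.82×10^7 > 5×10^6, the flow is turbulent.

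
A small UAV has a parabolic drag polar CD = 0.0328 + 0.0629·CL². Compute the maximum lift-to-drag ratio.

For CD = CD0 + K·CL², (L/D)max occurs at CL* = √(CD0/K) and equals 1/(2√(K·CD0)).
(L/D)max = 1/(2√(0.0629 × 0.0328)) = 1/(2 × 0.04542) = 11

(L/D)max = 11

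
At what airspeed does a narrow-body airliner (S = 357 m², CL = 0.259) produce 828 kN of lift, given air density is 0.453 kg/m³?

v = 199 m/s

L = ½ρv²S·CL ⇒ v = √(2L/(ρ·S·CL))
v = √(2 × 8.28×10^5 / (0.453 × 357 × 0.259)) = √39540 = 199 m/s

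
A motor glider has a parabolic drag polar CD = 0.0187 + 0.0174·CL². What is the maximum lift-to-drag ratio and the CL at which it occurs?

For CD = CD0 + K·CL², (L/D)max occurs at CL* = √(CD0/K) and equals 1/(2√(K·CD0)).
(L/D)max = 1/(2√(0.0174 × 0.0187)) = 1/(2 × 0.01804) = 27.7
CL* = √(0.0187/0.0174) = 1.04

(L/D)max = 27.7, at CL = 1.04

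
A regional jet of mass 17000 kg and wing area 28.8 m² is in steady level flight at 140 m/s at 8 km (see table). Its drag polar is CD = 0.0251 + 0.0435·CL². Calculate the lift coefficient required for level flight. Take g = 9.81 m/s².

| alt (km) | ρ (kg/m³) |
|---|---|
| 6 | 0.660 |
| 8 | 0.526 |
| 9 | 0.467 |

CL = 1.12

At 8 km, from the table: ρ = 0.526 kg/m³.
In steady level flight, lift balances weight: W = mg = 17000 × 9.81 = 1.6677×10^5 N.
Dynamic pressure q = 0.5 × 0.526 × 140² = 5155 Pa.
Required CL = L/(qS) = 1.6677×10^5/(5155·28.8) = 1.123.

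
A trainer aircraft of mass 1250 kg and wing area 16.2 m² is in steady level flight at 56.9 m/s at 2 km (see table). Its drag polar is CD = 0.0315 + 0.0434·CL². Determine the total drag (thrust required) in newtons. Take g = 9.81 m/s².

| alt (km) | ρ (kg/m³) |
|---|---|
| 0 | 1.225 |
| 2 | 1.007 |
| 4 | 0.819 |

D = 1080 N

At 2 km, from the table: ρ = 1.007 kg/m³.
Level flight ⇒ L = W = m·g = 1250 × 9.81 = 12262 N.
q = ½ρv² = ½ × 1.007 × 56.9² = 1630 Pa.
CL = 2W/(ρv²S) = 2×12262/(1.007×56.9²×16.2) = 0.4643.
CD = 0.0315 + 0.0434 × 0.4643² = 0.04086.
D = q·S·CD = 1630 × 16.2 × 0.04086 = 1079 N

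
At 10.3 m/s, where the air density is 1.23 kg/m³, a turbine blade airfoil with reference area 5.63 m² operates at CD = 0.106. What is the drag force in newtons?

Dynamic pressure q = ½ρv² = ½ × 1.23 × 10.3² = 65.25 Pa.
D = q·S·CD = 65.25 × 5.63 × 0.106 = 38.9 N

D = 38.9 N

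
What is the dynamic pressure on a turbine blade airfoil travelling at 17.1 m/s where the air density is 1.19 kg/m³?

q = ½ρv² = ½ × 1.19 × 17.1² = 174 Pa

q = 174 Pa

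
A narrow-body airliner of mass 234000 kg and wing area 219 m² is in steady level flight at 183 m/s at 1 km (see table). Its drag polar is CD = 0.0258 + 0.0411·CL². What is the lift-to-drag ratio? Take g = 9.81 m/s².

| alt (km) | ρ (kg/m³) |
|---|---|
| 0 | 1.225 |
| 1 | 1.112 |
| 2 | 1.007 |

L/D = 14.5

At 1 km, from the table: ρ = 1.112 kg/m³.
Level flight ⇒ L = W = m·g = 234000 × 9.81 = 2.2955×10^6 N.
q = ½ρv² = ½ × 1.112 × 183² = 18620 Pa.
CL = W/(q·S) = 2.2955×10^6 / (18620 × 219) = 0.5629.
CD = 0.0258 + 0.0411 × 0.5629² = 0.03882.
L/D = CL/CD = 0.5629 / 0.03882 = 14.5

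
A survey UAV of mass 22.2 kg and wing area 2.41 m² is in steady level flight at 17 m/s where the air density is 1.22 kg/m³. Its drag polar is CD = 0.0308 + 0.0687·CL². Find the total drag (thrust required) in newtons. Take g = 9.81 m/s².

D = 20.8 N

Level flight ⇒ L = W = m·g = 22.2 × 9.81 = 217.78 N.
q = ½ρv² = ½ × 1.22 × 17² = 176.3 Pa.
CL = 2W/(ρv²S) = 2×217.78/(1.22×17²×2.41) = 0.5126.
CD = 0.0308 + 0.0687 × 0.5126² = 0.04885.
D = q·S·CD = 176.3 × 2.41 × 0.04885 = 20.75 N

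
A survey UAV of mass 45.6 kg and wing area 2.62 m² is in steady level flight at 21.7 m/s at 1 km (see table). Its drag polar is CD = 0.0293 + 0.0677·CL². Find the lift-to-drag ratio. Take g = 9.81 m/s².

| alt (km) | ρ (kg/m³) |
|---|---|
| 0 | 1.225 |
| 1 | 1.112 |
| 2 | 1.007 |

At 1 km, from the table: ρ = 1.112 kg/m³.
In steady level flight, lift balances weight: W = mg = 45.6 × 9.81 = 447.34 N.
Dynamic pressure q = 0.5 × 1.112 × 21.7² = 261.8 Pa.
Required CL = L/(qS) = 447.34/(261.8·2.62) = 0.6521.
CD = 0.0293 + 0.0677 × 0.6521² = 0.05809.
L/D = CL/CD = 0.6521 / 0.05809 = 11.2

L/D = 11.2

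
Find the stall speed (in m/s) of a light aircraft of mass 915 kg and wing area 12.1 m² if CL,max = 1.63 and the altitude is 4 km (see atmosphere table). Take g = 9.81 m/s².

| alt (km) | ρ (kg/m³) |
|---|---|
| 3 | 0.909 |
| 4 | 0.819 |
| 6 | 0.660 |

V_stall = 33.3 m/s

At 4 km, from the table: ρ = 0.819 kg/m³.
At stall, lift equals weight: L = W = m·g = 915 × 9.81 = 8976 N.
From L = ½ρV²S·CL,max = W: V_stall = √(2W/(ρSCL,max)) = √(2·8976/(0.819·12.1·1.63))
V_stall = √1111 = 33.3 m/s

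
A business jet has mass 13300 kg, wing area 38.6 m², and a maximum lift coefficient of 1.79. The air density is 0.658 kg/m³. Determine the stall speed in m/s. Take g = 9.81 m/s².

V_stall = 75.8 m/s

At stall, lift equals weight: L = W = m·g = 13300 × 9.81 = 1.305×10^5 N.
V_stall = √(2W/(ρ·S·CL,max)) = √(2 × 1.305×10^5 / (0.658 × 38.6 × 1.79))
V_stall = √5740 = 75.8 m/s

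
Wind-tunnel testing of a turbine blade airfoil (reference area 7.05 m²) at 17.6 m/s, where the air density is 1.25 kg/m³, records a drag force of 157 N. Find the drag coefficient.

From D = ½ρv²S·CD, rearranging gives CD = 2D/(ρv²S).
CD = 2 × 157 / (1.25 × 17.6² × 7.05) = 0.115

CD = 0.115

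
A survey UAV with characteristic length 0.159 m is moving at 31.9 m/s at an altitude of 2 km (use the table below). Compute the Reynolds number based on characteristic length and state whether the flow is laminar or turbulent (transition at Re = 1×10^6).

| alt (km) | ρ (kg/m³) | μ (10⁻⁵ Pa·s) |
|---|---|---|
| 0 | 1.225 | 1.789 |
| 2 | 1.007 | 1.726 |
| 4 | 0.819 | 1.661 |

Re = 2.96×10^5 (laminar)

At 2 km, from the table: ρ = 1.007 kg/m³, μ = 1.726×10⁻⁵ Pa·s.
Re = ρ·v·c/μ = 1.007 × 31.9 × 0.159 / (1.726×10⁻⁵) = 2.96×10^5
Since 2.96×10^5 < 1×10^6, the flow is laminar.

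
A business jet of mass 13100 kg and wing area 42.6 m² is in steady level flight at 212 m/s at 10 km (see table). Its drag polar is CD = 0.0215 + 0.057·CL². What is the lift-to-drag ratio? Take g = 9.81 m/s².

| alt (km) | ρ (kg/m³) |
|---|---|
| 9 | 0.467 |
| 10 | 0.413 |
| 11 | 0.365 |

L/D = 11.8

At 10 km, from the table: ρ = 0.413 kg/m³.
Level flight ⇒ L = W = m·g = 13100 × 9.81 = 1.2851×10^5 N.
q = ½ρv² = ½ × 0.413 × 212² = 9281 Pa.
Required CL = L/(qS) = 1.2851×10^5/(9281·42.6) = 0.325.
CD = 0.0215 + 0.057 × 0.325² = 0.02752.
L/D = CL/CD = 0.325 / 0.02752 = 11.8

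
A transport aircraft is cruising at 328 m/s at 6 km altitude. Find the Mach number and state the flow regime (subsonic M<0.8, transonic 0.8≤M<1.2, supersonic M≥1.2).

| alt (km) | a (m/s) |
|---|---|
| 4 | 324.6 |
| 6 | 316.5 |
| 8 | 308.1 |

At 6 km, from the table: a = 316.5 m/s.
M = v/a = 328 / 316.5 = 1.04
M = 1.04 → transonic.

M = 1.04 (transonic)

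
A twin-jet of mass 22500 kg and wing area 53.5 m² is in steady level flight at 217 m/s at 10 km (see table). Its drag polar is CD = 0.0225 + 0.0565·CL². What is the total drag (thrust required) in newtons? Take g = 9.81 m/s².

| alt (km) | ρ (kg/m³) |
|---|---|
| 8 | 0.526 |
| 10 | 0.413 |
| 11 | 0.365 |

D = 17000 N

At 10 km, from the table: ρ = 0.413 kg/m³.
Weight W = mg = 22500 × 9.81 = 2.2072×10^5 N; in level flight L = W.
q = ½ρv² = ½ × 0.413 × 217² = 9724 Pa.
CL = 2W/(ρv²S) = 2×2.2072×10^5/(0.413×217²×53.5) = 0.4243.
CD = 0.0225 + 0.0565 × 0.4243² = 0.03267.
D = q·S·CD = 9724 × 53.5 × 0.03267 = 17000 N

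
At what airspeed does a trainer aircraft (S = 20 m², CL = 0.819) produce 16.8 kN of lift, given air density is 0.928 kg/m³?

v = 47 m/s

L = ½ρv²S·CL ⇒ v = √(2L/(ρ·S·CL))
v = √(2 × 16800 / (0.928 × 20 × 0.819)) = √2210 = 47 m/s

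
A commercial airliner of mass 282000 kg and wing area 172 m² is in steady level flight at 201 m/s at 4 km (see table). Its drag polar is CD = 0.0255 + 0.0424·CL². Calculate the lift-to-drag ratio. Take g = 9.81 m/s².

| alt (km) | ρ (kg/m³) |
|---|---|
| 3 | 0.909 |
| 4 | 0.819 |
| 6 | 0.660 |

At 4 km, from the table: ρ = 0.819 kg/m³.
Weight W = mg = 282000 × 9.81 = 2.7664×10^6 N; in level flight L = W.
Dynamic pressure q = 0.5 × 0.819 × 201² = 16540 Pa.
CL = 2W/(ρv²S) = 2×2.7664×10^6/(0.819×201²×172) = 0.9722.
CD = 0.0255 + 0.0424 × 0.9722² = 0.06557.
L/D = CL/CD = 0.9722 / 0.06557 = 14.8

L/D = 14.8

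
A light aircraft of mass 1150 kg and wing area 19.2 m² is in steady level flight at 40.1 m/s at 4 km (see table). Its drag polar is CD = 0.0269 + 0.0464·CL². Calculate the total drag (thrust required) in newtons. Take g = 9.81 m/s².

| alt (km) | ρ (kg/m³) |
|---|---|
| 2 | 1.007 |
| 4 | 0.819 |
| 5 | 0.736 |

D = 807 N

At 4 km, from the table: ρ = 0.819 kg/m³.
In steady level flight, lift balances weight: W = mg = 1150 × 9.81 = 11282 N.
Dynamic pressure q = 0.5 × 0.819 × 40.1² = 658.5 Pa.
CL = W/(q·S) = 11282 / (658.5 × 19.2) = 0.8923.
CD = 0.0269 + 0.0464 × 0.8923² = 0.06385.
D = q·S·CD = 658.5 × 19.2 × 0.06385 = 807.2 N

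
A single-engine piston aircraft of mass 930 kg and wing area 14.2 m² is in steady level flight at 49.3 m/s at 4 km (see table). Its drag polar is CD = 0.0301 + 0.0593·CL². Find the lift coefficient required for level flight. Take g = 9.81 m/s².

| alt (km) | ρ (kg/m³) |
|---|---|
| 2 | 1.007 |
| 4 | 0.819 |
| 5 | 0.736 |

CL = 0.646

At 4 km, from the table: ρ = 0.819 kg/m³.
Level flight ⇒ L = W = m·g = 930 × 9.81 = 9123.3 N.
q = ½ρv² = ½ × 0.819 × 49.3² = 995.3 Pa.
CL = W/(q·S) = 9123.3 / (995.3 × 14.2) = 0.6455.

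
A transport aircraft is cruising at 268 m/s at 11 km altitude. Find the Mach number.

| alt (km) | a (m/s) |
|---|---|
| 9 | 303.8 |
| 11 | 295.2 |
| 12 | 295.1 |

M = 0.908

At 11 km, from the table: a = 295.2 m/s.
M = v/a = 268 / 295.2 = 0.908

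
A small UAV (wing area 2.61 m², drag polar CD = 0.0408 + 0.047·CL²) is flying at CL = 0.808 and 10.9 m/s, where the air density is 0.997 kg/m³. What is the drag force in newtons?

CD = 0.0408 + 0.047 × 0.808² = 0.07148
D = ½ρv²S·CD = ½ × 0.997 × 10.9² × 2.61 × 0.07148 = 11.1 N

D = 11.1 N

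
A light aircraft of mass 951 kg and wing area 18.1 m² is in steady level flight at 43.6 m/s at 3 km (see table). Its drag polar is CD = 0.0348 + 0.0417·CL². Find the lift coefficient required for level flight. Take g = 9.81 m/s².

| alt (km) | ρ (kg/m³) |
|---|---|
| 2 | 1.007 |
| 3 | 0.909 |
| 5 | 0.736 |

CL = 0.597

At 3 km, from the table: ρ = 0.909 kg/m³.
Level flight ⇒ L = W = m·g = 951 × 9.81 = 9329.3 N.
q = ½ρv² = ½ × 0.909 × 43.6² = 864 Pa.
CL = W/(q·S) = 9329.3 / (864 × 18.1) = 0.5966.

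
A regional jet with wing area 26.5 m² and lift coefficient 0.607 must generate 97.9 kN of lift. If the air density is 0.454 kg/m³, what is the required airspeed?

L = ½ρv²S·CL ⇒ v = √(2L/(ρ·S·CL))
v = √(2 × 97900 / (0.454 × 26.5 × 0.607)) = √26810 = 164 m/s

v = 164 m/s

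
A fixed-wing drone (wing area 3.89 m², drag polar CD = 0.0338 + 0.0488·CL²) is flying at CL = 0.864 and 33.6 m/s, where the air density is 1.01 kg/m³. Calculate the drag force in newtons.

D = 156 N

CD = 0.0338 + 0.0488 × 0.864² = 0.07023
D = ½ρv²S·CD = ½ × 1.01 × 33.6² × 3.89 × 0.07023 = 156 N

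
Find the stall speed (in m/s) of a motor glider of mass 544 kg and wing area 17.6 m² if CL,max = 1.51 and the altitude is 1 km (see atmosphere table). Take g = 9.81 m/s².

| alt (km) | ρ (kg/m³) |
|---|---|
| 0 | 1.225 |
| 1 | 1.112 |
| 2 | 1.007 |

At 1 km, from the table: ρ = 1.112 kg/m³.
At stall, lift equals weight: L = W = m·g = 544 × 9.81 = 5337 N.
From L = ½ρV²S·CL,max = W: V_stall = √(2W/(ρSCL,max)) = √(2·5337/(1.112·17.6·1.51))
V_stall = √361.2 = 19 m/s

V_stall = 19 m/s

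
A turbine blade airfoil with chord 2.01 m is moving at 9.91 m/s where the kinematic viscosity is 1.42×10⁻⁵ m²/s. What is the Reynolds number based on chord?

Re = v·c/ν = 9.91 × 2.01 / (1.42×10⁻⁵) = 1.4×10^6

Re = 1.4×10^6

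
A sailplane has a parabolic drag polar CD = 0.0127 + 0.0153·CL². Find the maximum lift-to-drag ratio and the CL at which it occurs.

For CD = CD0 + K·CL², (L/D)max occurs at CL* = √(CD0/K) and equals 1/(2√(K·CD0)).
(L/D)max = 1/(2√(0.0153 × 0.0127)) = 1/(2 × 0.01394) = 35.9
CL* = √(0.0127/0.0153) = 0.911

(L/D)max = 35.9, at CL = 0.911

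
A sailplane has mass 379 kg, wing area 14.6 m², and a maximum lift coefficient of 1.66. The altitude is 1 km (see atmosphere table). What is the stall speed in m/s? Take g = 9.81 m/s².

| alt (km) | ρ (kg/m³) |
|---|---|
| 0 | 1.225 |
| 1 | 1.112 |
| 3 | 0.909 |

V_stall = 16.6 m/s

At 1 km, from the table: ρ = 1.112 kg/m³.
Weight W = mg = 379 × 9.81 = 3718 N.
V_stall = √(2W/(ρ·S·CL,max)) = √(2 × 3718 / (1.112 × 14.6 × 1.66))
V_stall = √275.9 = 16.6 m/s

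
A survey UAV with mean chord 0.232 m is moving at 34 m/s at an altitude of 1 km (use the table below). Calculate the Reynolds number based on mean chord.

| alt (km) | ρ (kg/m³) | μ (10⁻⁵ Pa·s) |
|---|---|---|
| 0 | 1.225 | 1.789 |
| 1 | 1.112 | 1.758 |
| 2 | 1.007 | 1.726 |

At 1 km, from the table: ρ = 1.112 kg/m³, μ = 1.758×10⁻⁵ Pa·s.
Re = ρ·v·c/μ = 1.112 × 34 × 0.232 / (1.758×10⁻⁵) = 4.99×10^5

Re = 4.99×10^5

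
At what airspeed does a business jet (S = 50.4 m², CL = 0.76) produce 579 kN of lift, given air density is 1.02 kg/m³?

L = ½ρv²S·CL ⇒ v = √(2L/(ρ·S·CL))
v = √(2 × 5.79×10^5 / (1.02 × 50.4 × 0.76)) = √29640 = 172 m/s

v = 172 m/s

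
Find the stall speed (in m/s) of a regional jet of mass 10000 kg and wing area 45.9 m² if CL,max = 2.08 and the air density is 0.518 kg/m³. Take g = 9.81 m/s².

At stall, lift equals weight: L = W = m·g = 10000 × 9.81 = 98100 N.
V_stall = √(2W/(ρ·S·CL,max)) = √(2 × 98100 / (0.518 × 45.9 × 2.08))
V_stall = √3967 = 63 m/s

V_stall = 63 m/s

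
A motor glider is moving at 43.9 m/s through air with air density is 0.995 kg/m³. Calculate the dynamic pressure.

q = ½ρv² = ½ × 0.995 × 43.9² = 959 Pa

q = 959 Pa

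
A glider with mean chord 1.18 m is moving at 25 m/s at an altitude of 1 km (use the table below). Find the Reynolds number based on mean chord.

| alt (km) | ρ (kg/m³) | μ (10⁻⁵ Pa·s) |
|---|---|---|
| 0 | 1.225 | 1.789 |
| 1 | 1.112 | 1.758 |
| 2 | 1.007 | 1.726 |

At 1 km, from the table: ρ = 1.112 kg/m³, μ = 1.758×10⁻⁵ Pa·s.
Re = ρ·v·c/μ = 1.112 × 25 × 1.18 / (1.758×10⁻⁵) = 1.87×10^6

Re = 1.87×10^6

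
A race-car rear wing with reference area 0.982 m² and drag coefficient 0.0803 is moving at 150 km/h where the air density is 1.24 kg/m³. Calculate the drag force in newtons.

Convert speed: v = 150 km/h ÷ 3.6 = 41.67 m/s.
Dynamic pressure q = ½ρv² = ½ × 1.24 × 41.67² = 1076 Pa.
D = q·S·CD = 1076 × 0.982 × 0.0803 = 84.9 N

D = 84.9 N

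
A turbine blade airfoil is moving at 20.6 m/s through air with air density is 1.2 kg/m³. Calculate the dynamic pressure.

q = ½ρv² = ½ × 1.2 × 20.6² = 255 Pa

q = 255 Pa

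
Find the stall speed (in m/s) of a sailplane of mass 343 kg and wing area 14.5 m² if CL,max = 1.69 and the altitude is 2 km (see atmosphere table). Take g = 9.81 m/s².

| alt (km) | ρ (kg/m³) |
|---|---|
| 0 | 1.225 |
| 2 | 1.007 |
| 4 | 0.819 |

V_stall = 16.5 m/s

At 2 km, from the table: ρ = 1.007 kg/m³.
Stall occurs when L = W at CL,max. W = mg = 343 × 9.81 = 3365 N.
V_stall = √(2W/(ρ·S·CL,max)) = √(2 × 3365 / (1.007 × 14.5 × 1.69))
V_stall = √272.7 = 16.5 m/s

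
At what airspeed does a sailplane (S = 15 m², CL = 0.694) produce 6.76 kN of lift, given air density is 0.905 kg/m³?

L = ½ρv²S·CL ⇒ v = √(2L/(ρ·S·CL))
v = √(2 × 6760 / (0.905 × 15 × 0.694)) = √1435 = 37.9 m/s

v = 37.9 m/s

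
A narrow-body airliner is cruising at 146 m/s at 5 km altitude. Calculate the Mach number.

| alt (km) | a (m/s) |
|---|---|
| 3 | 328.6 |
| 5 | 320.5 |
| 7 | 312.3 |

M = 0.456

At 5 km, from the table: a = 320.5 m/s.
M = v/a = 146 / 320.5 = 0.456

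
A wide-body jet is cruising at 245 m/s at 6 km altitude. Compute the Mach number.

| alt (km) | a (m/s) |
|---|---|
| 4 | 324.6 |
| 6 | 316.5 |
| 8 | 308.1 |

M = 0.774

At 6 km, from the table: a = 316.5 m/s.
M = v/a = 245 / 316.5 = 0.774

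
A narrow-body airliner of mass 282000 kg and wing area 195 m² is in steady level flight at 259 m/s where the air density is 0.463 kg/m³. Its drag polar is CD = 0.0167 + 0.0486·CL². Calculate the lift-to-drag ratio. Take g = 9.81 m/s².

L/D = 16

Level flight ⇒ L = W = m·g = 282000 × 9.81 = 2.7664×10^6 N.
Dynamic pressure q = 0.5 × 0.463 × 259² = 15530 Pa.
Required CL = L/(qS) = 2.7664×10^6/(15530·195) = 0.9136.
CD = 0.0167 + 0.0486 × 0.9136² = 0.05726.
L/D = CL/CD = 0.9136 / 0.05726 = 16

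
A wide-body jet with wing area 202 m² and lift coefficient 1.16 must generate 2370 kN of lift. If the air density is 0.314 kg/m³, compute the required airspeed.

v = 254 m/s

L = ½ρv²S·CL ⇒ v = √(2L/(ρ·S·CL))
v = √(2 × 2.37×10^6 / (0.314 × 202 × 1.16)) = √64420 = 254 m/s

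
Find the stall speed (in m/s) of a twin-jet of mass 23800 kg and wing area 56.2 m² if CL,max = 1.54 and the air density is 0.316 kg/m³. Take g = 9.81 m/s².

Weight W = mg = 23800 × 9.81 = 2.335×10^5 N.
V_stall = √(2W/(ρ·S·CL,max)) = √(2 × 2.335×10^5 / (0.316 × 56.2 × 1.54))
V_stall = √17070 = 131 m/s

V_stall = 131 m/s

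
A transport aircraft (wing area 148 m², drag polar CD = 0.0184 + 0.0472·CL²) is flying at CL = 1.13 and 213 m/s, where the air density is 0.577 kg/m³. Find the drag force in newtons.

CD = 0.0184 + 0.0472 × 1.13² = 0.07867
D = ½ρv²S·CD = ½ × 0.577 × 213² × 148 × 0.07867 = 1.52×10^5 N

D = 1.52×10^5 N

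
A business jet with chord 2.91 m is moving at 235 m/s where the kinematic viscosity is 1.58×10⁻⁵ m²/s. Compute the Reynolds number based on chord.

Re = 4.33×10^7

Re = v·c/ν = 235 × 2.91 / (1.58×10⁻⁵) = 4.33×10^7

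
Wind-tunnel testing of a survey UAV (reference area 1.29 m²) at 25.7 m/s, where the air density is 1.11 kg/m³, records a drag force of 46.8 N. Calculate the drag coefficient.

From D = ½ρv²S·CD, rearranging gives CD = 2D/(ρv²S).
CD = 2 × 46.8 / (1.11 × 25.7² × 1.29) = 0.099

CD = 0.099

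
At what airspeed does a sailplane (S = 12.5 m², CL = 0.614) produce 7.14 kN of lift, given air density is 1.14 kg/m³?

L = ½ρv²S·CL ⇒ v = √(2L/(ρ·S·CL))
v = √(2 × 7140 / (1.14 × 12.5 × 0.614)) = √1632 = 40.4 m/s

v = 40.4 m/s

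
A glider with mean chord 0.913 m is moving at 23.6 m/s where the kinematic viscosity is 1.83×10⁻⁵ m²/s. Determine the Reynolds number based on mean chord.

Re = 1.18×10^6

Re = v·c/ν = 23.6 × 0.913 / (1.83×10⁻⁵) = 1.18×10^6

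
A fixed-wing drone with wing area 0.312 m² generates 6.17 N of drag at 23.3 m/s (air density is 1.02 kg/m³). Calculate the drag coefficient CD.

CD = 0.0714

From D = ½ρv²S·CD, rearranging gives CD = 2D/(ρv²S).
CD = 2 × 6.17 / (1.02 × 23.3² × 0.312) = 0.0714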